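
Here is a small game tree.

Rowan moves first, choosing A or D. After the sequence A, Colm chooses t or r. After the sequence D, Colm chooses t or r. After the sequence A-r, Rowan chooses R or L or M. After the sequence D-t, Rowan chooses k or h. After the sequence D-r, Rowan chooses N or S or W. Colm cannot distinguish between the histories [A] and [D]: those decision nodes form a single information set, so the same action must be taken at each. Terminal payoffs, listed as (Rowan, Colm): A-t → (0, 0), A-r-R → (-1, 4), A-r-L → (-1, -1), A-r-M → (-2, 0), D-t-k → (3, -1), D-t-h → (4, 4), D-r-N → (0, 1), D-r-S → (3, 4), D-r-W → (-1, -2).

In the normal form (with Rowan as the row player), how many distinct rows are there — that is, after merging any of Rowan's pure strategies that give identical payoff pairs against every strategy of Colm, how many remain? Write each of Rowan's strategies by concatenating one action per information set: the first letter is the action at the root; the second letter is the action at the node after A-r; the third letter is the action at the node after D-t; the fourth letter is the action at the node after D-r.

9

Rowan has 36 pure strategies: ARkN, ARkS, ARkW, ARhN, ARhS, ARhW, ALkN, ALkS, ALkW, ALhN, ALhS, ALhW, AMkN, AMkS, AMkW, AMhN, AMhS, AMhW, DRkN, DRkS, DRkW, DRhN, DRhS, DRhW, DLkN, DLkS, DLkW, DLhN, DLhS, DLhW, DMkN, DMkS, DMkW, DMhN, DMhS, DMhW. Columns: t, r.
{ARkN, ARkS, ARkW, ARhN, ARhS, ARhW} → row (0,0) (-1,4)
{ALkN, ALkS, ALkW, ALhN, ALhS, ALhW} → row (0,0) (-1,-1)
{AMkN, AMkS, AMkW, AMhN, AMhS, AMhW} → row (0,0) (-2,0)
{DRkN, DLkN, DMkN} → row (3,-1) (0,1)
{DRkS, DLkS, DMkS} → row (3,-1) (3,4)
{DRkW, DLkW, DMkW} → row (3,-1) (-1,-2)
{DRhN, DLhN, DMhN} → row (4,4) (0,1)
{DRhS, DLhS, DMhS} → row (4,4) (3,4)
{DRhW, DLhW, DMhW} → row (4,4) (-1,-2)
That's 9 distinct rows out of 36 strategies.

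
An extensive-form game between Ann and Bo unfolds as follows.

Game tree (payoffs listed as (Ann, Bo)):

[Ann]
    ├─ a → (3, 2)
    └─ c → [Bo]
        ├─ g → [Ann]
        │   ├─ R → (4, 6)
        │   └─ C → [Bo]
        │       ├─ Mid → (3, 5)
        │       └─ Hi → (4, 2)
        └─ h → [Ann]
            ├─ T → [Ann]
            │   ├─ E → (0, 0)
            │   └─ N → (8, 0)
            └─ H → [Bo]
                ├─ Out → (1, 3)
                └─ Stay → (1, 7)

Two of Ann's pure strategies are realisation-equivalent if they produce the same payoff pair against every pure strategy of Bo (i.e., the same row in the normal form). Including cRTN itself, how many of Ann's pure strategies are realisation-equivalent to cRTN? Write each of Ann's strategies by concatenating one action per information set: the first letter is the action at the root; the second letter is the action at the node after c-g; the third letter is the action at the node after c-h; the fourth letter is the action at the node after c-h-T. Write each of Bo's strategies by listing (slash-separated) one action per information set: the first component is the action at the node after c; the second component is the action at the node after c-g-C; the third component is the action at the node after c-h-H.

1

Row for cRTN (columns g/Mid/Out, g/Mid/Stay, g/Hi/Out, g/Hi/Stay, h/Mid/Out, h/Mid/Stay, h/Hi/Out, h/Hi/Stay): (4,6) (4,6) (4,6) (4,6) (8,0) (8,0) (8,0) (8,0).
Every one of Ann's information sets is on the play path for some reply by Bo when Ann follows cRTN.
Changing the action at any of them therefore changes at least one column, so only cRTN itself gives this row.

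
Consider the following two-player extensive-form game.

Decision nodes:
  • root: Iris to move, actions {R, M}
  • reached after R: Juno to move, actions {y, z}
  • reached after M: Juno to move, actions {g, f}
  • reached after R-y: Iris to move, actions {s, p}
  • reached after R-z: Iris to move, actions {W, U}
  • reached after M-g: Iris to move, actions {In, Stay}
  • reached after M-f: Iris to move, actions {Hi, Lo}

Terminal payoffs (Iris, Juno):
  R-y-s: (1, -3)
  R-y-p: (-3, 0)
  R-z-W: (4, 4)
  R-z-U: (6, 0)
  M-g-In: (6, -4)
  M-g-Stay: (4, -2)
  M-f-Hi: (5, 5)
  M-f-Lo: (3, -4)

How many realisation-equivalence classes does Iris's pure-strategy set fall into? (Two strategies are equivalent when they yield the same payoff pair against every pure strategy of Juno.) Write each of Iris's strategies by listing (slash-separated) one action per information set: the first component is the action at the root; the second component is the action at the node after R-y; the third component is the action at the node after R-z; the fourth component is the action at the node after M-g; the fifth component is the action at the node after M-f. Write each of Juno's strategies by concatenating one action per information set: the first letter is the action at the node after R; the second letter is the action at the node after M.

Iris has 32 pure strategies: R/s/W/In/Hi, R/s/W/In/Lo, R/s/W/Stay/Hi, R/s/W/Stay/Lo, R/s/U/In/Hi, R/s/U/In/Lo, R/s/U/Stay/Hi, R/s/U/Stay/Lo, R/p/W/In/Hi, R/p/W/In/Lo, R/p/W/Stay/Hi, R/p/W/Stay/Lo, R/p/U/In/Hi, R/p/U/In/Lo, R/p/U/Stay/Hi, R/p/U/Stay/Lo, M/s/W/In/Hi, M/s/W/In/Lo, M/s/W/Stay/Hi, M/s/W/Stay/Lo, M/s/U/In/Hi, M/s/U/In/Lo, M/s/U/Stay/Hi, M/s/U/Stay/Lo, M/p/W/In/Hi, M/p/W/In/Lo, M/p/W/Stay/Hi, M/p/W/Stay/Lo, M/p/U/In/Hi, M/p/U/In/Lo, M/p/U/Stay/Hi, M/p/U/Stay/Lo. Columns: yg, yf, zg, zf.
{R/s/W/In/Hi, R/s/W/In/Lo, R/s/W/Stay/Hi, R/s/W/Stay/Lo} → row (1,-3) (1,-3) (4,4) (4,4)
{R/s/U/In/Hi, R/s/U/In/Lo, R/s/U/Stay/Hi, R/s/U/Stay/Lo} → row (1,-3) (1,-3) (6,0) (6,0)
{R/p/W/In/Hi, R/p/W/In/Lo, R/p/W/Stay/Hi, R/p/W/Stay/Lo} → row (-3,0) (-3,0) (4,4) (4,4)
{R/p/U/In/Hi, R/p/U/In/Lo, R/p/U/Stay/Hi, R/p/U/Stay/Lo} → row (-3,0) (-3,0) (6,0) (6,0)
{M/s/W/In/Hi, M/s/U/In/Hi, M/p/W/In/Hi, M/p/U/In/Hi} → row (6,-4) (5,5) (6,-4) (5,5)
{M/s/W/In/Lo, M/s/U/In/Lo, M/p/W/In/Lo, M/p/U/In/Lo} → row (6,-4) (3,-4) (6,-4) (3,-4)
{M/s/W/Stay/Hi, M/s/U/Stay/Hi, M/p/W/Stay/Hi, M/p/U/Stay/Hi} → row (4,-2) (5,5) (4,-2) (5,5)
{M/s/W/Stay/Lo, M/s/U/Stay/Lo, M/p/W/Stay/Lo, M/p/U/Stay/Lo} → row (4,-2) (3,-4) (4,-2) (3,-4)
That's 8 distinct rows out of 32 strategies.

8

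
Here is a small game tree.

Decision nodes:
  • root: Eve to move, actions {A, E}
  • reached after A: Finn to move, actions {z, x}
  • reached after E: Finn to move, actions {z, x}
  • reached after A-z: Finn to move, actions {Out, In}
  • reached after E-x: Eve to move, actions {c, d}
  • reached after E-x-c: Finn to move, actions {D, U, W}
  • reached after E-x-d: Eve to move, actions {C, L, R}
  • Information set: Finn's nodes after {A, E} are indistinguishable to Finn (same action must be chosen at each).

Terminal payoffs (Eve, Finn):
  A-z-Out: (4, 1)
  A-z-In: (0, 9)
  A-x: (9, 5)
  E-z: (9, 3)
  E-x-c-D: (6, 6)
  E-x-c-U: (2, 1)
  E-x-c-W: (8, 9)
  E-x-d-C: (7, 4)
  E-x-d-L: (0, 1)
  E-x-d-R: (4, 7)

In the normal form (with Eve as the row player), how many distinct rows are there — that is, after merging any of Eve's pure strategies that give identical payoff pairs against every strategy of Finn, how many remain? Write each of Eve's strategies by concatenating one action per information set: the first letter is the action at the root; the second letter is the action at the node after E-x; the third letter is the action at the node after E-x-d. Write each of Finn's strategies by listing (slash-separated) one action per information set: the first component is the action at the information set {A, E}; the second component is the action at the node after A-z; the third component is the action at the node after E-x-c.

Eve has 12 pure strategies: AcC, AcL, AcR, AdC, AdL, AdR, EcC, EcL, EcR, EdC, EdL, EdR. Columns: z/Out/D, z/Out/U, z/Out/W, z/In/D, z/In/U, z/In/W, x/Out/D, x/Out/U, x/Out/W, x/In/D, x/In/U, x/In/W.
{AcC, AcL, AcR, AdC, AdL, AdR} → row (4,1) (4,1) (4,1) (0,9) (0,9) (0,9) (9,5) (9,5) (9,5) (9,5) (9,5) (9,5)
{EcC, EcL, EcR} → row (9,3) (9,3) (9,3) (9,3) (9,3) (9,3) (6,6) (2,1) (8,9) (6,6) (2,1) (8,9)
{EdC} → row (9,3) (9,3) (9,3) (9,3) (9,3) (9,3) (7,4) (7,4) (7,4) (7,4) (7,4) (7,4)
{EdL} → row (9,3) (9,3) (9,3) (9,3) (9,3) (9,3) (0,1) (0,1) (0,1) (0,1) (0,1) (0,1)
{EdR} → row (9,3) (9,3) (9,3) (9,3) (9,3) (9,3) (4,7) (4,7) (4,7) (4,7) (4,7) (4,7)
That's 5 distinct rows out of 12 strategies.

5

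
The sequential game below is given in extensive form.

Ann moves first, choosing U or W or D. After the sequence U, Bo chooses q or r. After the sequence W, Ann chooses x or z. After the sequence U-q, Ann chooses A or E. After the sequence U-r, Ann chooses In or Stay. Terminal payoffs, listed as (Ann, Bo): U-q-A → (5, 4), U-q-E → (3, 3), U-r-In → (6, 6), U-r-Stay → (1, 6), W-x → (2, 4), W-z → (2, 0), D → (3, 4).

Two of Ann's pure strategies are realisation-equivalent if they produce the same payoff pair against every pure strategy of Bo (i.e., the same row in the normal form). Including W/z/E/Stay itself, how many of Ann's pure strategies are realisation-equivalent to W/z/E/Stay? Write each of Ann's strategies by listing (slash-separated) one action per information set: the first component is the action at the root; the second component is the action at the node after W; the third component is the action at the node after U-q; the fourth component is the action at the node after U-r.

4

Row for W/z/E/Stay (columns q, r): (2,0) (2,0).
Under W/z/E/Stay, Ann's choice at the node after U-q and at the node after U-r can never be reached regardless of what Bo does, so varying those choices leaves every outcome unchanged.
Holding the reachable choices fixed and varying the unreachable ones freely already gives 2 × 2 = 4 equivalent strategies.
No other strategy reproduces this row, so those 4 are the full class: W/z/A/In, W/z/A/Stay, W/z/E/In, W/z/E/Stay.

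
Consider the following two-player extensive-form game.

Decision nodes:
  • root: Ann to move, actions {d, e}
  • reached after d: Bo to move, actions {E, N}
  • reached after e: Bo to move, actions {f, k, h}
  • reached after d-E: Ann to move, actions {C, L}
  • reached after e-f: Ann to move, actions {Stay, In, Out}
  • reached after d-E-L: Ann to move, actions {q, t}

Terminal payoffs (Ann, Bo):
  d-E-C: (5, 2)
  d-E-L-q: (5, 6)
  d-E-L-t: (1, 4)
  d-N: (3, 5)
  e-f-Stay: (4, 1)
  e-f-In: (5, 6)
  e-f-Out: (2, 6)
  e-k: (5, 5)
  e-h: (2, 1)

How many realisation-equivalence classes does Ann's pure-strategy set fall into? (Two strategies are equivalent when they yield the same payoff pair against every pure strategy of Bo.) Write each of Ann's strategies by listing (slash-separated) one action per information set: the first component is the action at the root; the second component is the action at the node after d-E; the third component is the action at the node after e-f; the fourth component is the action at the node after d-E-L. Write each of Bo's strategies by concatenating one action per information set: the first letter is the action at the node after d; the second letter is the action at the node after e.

Ann has 24 pure strategies: d/C/Stay/q, d/C/Stay/t, d/C/In/q, d/C/In/t, d/C/Out/q, d/C/Out/t, d/L/Stay/q, d/L/Stay/t, d/L/In/q, d/L/In/t, d/L/Out/q, d/L/Out/t, e/C/Stay/q, e/C/Stay/t, e/C/In/q, e/C/In/t, e/C/Out/q, e/C/Out/t, e/L/Stay/q, e/L/Stay/t, e/L/In/q, e/L/In/t, e/L/Out/q, e/L/Out/t. Columns: Ef, Ek, Eh, Nf, Nk, Nh.
{d/C/Stay/q, d/C/Stay/t, d/C/In/q, d/C/In/t, d/C/Out/q, d/C/Out/t} → row (5,2) (5,2) (5,2) (3,5) (3,5) (3,5)
{d/L/Stay/q, d/L/In/q, d/L/Out/q} → row (5,6) (5,6) (5,6) (3,5) (3,5) (3,5)
{d/L/Stay/t, d/L/In/t, d/L/Out/t} → row (1,4) (1,4) (1,4) (3,5) (3,5) (3,5)
{e/C/Stay/q, e/C/Stay/t, e/L/Stay/q, e/L/Stay/t} → row (4,1) (5,5) (2,1) (4,1) (5,5) (2,1)
{e/C/In/q, e/C/In/t, e/L/In/q, e/L/In/t} → row (5,6) (5,5) (2,1) (5,6) (5,5) (2,1)
{e/C/Out/q, e/C/Out/t, e/L/Out/q, e/L/Out/t} → row (2,6) (5,5) (2,1) (2,6) (5,5) (2,1)
That's 6 distinct rows out of 24 strategies.

6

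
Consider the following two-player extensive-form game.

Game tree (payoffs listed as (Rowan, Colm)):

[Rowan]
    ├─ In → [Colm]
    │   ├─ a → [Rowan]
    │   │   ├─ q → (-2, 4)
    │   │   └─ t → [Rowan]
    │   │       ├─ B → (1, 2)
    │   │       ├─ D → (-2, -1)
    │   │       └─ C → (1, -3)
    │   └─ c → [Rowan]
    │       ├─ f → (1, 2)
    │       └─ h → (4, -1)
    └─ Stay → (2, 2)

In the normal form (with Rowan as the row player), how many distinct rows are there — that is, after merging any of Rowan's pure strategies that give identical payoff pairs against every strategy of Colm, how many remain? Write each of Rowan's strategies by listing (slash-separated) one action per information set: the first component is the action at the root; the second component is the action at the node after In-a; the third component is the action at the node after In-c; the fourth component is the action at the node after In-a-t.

Rowan has 24 pure strategies: In/q/f/B, In/q/f/D, In/q/f/C, In/q/h/B, In/q/h/D, In/q/h/C, In/t/f/B, In/t/f/D, In/t/f/C, In/t/h/B, In/t/h/D, In/t/h/C, Stay/q/f/B, Stay/q/f/D, Stay/q/f/C, Stay/q/h/B, Stay/q/h/D, Stay/q/h/C, Stay/t/f/B, Stay/t/f/D, Stay/t/f/C, Stay/t/h/B, Stay/t/h/D, Stay/t/h/C. Columns: a, c.
{In/q/f/B, In/q/f/D, In/q/f/C} → row (-2,4) (1,2)
{In/q/h/B, In/q/h/D, In/q/h/C} → row (-2,4) (4,-1)
{In/t/f/B} → row (1,2) (1,2)
{In/t/f/D} → row (-2,-1) (1,2)
{In/t/f/C} → row (1,-3) (1,2)
{In/t/h/B} → row (1,2) (4,-1)
{In/t/h/D} → row (-2,-1) (4,-1)
{In/t/h/C} → row (1,-3) (4,-1)
{Stay/q/f/B, Stay/q/f/D, Stay/q/f/C, Stay/q/h/B, Stay/q/h/D, Stay/q/h/C, Stay/t/f/B, Stay/t/f/D, Stay/t/f/C, Stay/t/h/B, Stay/t/h/D, Stay/t/h/C} → row (2,2) (2,2)
That's 9 distinct rows out of 24 strategies.

9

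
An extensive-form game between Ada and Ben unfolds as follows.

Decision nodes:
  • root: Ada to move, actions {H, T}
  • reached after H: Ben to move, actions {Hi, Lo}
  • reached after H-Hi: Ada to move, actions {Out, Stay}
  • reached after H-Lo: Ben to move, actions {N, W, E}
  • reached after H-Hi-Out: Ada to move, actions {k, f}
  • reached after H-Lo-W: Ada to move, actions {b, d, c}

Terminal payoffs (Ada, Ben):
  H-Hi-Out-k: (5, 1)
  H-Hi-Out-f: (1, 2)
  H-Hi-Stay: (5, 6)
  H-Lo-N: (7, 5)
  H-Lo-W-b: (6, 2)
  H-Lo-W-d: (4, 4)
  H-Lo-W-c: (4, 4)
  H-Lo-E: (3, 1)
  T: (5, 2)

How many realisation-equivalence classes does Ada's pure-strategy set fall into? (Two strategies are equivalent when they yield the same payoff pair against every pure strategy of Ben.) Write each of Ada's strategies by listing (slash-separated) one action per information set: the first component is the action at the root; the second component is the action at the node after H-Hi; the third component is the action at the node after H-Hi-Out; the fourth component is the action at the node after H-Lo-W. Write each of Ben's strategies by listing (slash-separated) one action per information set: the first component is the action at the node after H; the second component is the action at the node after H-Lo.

7

Ada has 24 pure strategies: H/Out/k/b, H/Out/k/d, H/Out/k/c, H/Out/f/b, H/Out/f/d, H/Out/f/c, H/Stay/k/b, H/Stay/k/d, H/Stay/k/c, H/Stay/f/b, H/Stay/f/d, H/Stay/f/c, T/Out/k/b, T/Out/k/d, T/Out/k/c, T/Out/f/b, T/Out/f/d, T/Out/f/c, T/Stay/k/b, T/Stay/k/d, T/Stay/k/c, T/Stay/f/b, T/Stay/f/d, T/Stay/f/c. Columns: Hi/N, Hi/W, Hi/E, Lo/N, Lo/W, Lo/E.
{H/Out/k/b} → row (5,1) (5,1) (5,1) (7,5) (6,2) (3,1)
{H/Out/k/d, H/Out/k/c} → row (5,1) (5,1) (5,1) (7,5) (4,4) (3,1)
{H/Out/f/b} → row (1,2) (1,2) (1,2) (7,5) (6,2) (3,1)
{H/Out/f/d, H/Out/f/c} → row (1,2) (1,2) (1,2) (7,5) (4,4) (3,1)
{H/Stay/k/b, H/Stay/f/b} → row (5,6) (5,6) (5,6) (7,5) (6,2) (3,1)
{H/Stay/k/d, H/Stay/k/c, H/Stay/f/d, H/Stay/f/c} → row (5,6) (5,6) (5,6) (7,5) (4,4) (3,1)
{T/Out/k/b, T/Out/k/d, T/Out/k/c, T/Out/f/b, T/Out/f/d, T/Out/f/c, T/Stay/k/b, T/Stay/k/d, T/Stay/k/c, T/Stay/f/b, T/Stay/f/d, T/Stay/f/c} → row (5,2) (5,2) (5,2) (5,2) (5,2) (5,2)
That's 7 distinct rows out of 24 strategies.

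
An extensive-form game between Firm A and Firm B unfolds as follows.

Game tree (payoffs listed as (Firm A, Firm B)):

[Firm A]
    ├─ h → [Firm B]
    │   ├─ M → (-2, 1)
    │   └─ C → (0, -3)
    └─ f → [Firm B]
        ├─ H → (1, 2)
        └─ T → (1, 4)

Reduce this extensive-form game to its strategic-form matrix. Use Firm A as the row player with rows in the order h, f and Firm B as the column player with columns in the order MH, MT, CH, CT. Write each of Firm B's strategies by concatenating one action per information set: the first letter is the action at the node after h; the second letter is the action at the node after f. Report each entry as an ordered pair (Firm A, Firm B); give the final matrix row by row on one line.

           MH       MT       CH       CT
   h   (-2,1)   (-2,1)   (0,-3)   (0,-3)
   f    (1,2)    (1,4)    (1,2)    (1,4)

h: (-2,1) (-2,1) (0,-3) (0,-3) | f: (1,2) (1,4) (1,2) (1,4)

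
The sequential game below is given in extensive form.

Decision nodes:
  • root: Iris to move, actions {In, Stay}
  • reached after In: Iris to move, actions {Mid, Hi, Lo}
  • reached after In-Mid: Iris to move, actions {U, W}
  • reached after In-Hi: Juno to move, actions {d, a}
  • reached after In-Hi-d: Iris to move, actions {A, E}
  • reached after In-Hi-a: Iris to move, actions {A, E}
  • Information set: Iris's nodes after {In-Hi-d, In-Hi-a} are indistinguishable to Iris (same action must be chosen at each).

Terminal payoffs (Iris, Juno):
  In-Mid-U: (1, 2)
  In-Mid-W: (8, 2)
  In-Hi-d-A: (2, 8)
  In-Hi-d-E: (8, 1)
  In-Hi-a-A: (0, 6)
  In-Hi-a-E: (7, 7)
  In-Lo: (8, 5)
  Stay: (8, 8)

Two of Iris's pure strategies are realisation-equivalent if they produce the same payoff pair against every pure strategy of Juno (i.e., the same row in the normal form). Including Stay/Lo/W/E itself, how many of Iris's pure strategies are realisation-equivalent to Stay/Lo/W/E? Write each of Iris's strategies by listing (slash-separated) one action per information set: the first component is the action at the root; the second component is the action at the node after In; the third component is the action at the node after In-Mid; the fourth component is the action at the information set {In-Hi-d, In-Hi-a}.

Row for Stay/Lo/W/E (columns d, a): (8,8) (8,8).
Under Stay/Lo/W/E, Iris's choice at the node after In and at the node after In-Mid and at the information set {In-Hi-d, In-Hi-a} can never be reached regardless of what Juno does, so varying those choices leaves every outcome unchanged.
Holding the reachable choices fixed and varying the unreachable ones freely already gives 3 × 2 × 2 = 12 equivalent strategies.
No other strategy reproduces this row, so those 12 are the full class: Stay/Mid/U/A, Stay/Mid/U/E, Stay/Mid/W/A, Stay/Mid/W/E, Stay/Hi/U/A, Stay/Hi/U/E, Stay/Hi/W/A, Stay/Hi/W/E, Stay/Lo/U/A, Stay/Lo/U/E, Stay/Lo/W/A, Stay/Lo/W/E.

12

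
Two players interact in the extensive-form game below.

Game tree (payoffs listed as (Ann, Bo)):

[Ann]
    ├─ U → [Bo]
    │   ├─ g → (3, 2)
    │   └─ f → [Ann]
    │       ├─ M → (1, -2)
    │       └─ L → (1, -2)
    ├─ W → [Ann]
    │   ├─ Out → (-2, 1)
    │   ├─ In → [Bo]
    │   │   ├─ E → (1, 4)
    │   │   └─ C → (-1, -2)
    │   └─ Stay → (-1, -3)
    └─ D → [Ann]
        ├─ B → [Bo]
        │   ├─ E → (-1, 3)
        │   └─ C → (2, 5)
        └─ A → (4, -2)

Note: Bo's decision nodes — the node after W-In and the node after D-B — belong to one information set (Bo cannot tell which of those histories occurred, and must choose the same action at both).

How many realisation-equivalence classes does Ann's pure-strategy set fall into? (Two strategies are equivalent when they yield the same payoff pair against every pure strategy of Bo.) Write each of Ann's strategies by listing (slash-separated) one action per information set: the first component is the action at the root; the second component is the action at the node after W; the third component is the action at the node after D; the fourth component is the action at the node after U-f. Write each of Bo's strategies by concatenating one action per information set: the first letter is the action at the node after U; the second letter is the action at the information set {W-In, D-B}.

Ann has 36 pure strategies: U/Out/B/M, U/Out/B/L, U/Out/A/M, U/Out/A/L, U/In/B/M, U/In/B/L, U/In/A/M, U/In/A/L, U/Stay/B/M, U/Stay/B/L, U/Stay/A/M, U/Stay/A/L, W/Out/B/M, W/Out/B/L, W/Out/A/M, W/Out/A/L, W/In/B/M, W/In/B/L, W/In/A/M, W/In/A/L, W/Stay/B/M, W/Stay/B/L, W/Stay/A/M, W/Stay/A/L, D/Out/B/M, D/Out/B/L, D/Out/A/M, D/Out/A/L, D/In/B/M, D/In/B/L, D/In/A/M, D/In/A/L, D/Stay/B/M, D/Stay/B/L, D/Stay/A/M, D/Stay/A/L. Columns: gE, gC, fE, fC.
{U/Out/B/M, U/Out/B/L, U/Out/A/M, U/Out/A/L, U/In/B/M, U/In/B/L, U/In/A/M, U/In/A/L, U/Stay/B/M, U/Stay/B/L, U/Stay/A/M, U/Stay/A/L} → row (3,2) (3,2) (1,-2) (1,-2)
{W/Out/B/M, W/Out/B/L, W/Out/A/M, W/Out/A/L} → row (-2,1) (-2,1) (-2,1) (-2,1)
{W/In/B/M, W/In/B/L, W/In/A/M, W/In/A/L} → row (1,4) (-1,-2) (1,4) (-1,-2)
{W/Stay/B/M, W/Stay/B/L, W/Stay/A/M, W/Stay/A/L} → row (-1,-3) (-1,-3) (-1,-3) (-1,-3)
{D/Out/B/M, D/Out/B/L, D/In/B/M, D/In/B/L, D/Stay/B/M, D/Stay/B/L} → row (-1,3) (2,5) (-1,3) (2,5)
{D/Out/A/M, D/Out/A/L, D/In/A/M, D/In/A/L, D/Stay/A/M, D/Stay/A/L} → row (4,-2) (4,-2) (4,-2) (4,-2)
That's 6 distinct rows out of 36 strategies.

6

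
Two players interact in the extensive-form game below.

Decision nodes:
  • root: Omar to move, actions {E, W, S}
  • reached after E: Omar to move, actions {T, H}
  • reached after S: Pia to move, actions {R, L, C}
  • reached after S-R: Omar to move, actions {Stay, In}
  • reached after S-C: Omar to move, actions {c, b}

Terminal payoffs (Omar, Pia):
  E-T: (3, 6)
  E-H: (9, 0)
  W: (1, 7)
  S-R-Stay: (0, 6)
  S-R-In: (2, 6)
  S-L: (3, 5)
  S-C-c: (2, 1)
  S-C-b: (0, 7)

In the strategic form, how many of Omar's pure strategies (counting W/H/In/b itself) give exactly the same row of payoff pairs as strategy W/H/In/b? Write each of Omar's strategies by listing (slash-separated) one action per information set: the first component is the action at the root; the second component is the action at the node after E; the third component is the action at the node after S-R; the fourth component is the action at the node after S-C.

8

Row for W/H/In/b (columns R, L, C): (1,7) (1,7) (1,7).
Under W/H/In/b, Omar's choice at the node after E and at the node after S-R and at the node after S-C can never be reached regardless of what Pia does, so varying those choices leaves every outcome unchanged.
Holding the reachable choices fixed and varying the unreachable ones freely already gives 2 × 2 × 2 = 8 equivalent strategies.
No other strategy reproduces this row, so those 8 are the full class: W/T/Stay/c, W/T/Stay/b, W/T/In/c, W/T/In/b, W/H/Stay/c, W/H/Stay/b, W/H/In/c, W/H/In/b.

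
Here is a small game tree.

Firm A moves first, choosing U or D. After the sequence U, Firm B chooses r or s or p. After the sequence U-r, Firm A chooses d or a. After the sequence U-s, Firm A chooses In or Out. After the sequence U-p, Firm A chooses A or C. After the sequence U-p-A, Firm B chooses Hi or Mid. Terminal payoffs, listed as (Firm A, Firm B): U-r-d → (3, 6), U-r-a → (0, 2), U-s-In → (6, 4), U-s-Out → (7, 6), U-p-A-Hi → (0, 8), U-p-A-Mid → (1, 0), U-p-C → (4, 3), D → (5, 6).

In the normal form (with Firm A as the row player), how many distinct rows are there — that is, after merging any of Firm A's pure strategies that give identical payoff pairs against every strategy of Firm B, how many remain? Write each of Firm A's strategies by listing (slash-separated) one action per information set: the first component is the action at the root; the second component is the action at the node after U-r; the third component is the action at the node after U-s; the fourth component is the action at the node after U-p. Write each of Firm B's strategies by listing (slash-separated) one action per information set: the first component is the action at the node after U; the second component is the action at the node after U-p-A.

9

Firm A has 16 pure strategies: U/d/In/A, U/d/In/C, U/d/Out/A, U/d/Out/C, U/a/In/A, U/a/In/C, U/a/Out/A, U/a/Out/C, D/d/In/A, D/d/In/C, D/d/Out/A, D/d/Out/C, D/a/In/A, D/a/In/C, D/a/Out/A, D/a/Out/C. Columns: r/Hi, r/Mid, s/Hi, s/Mid, p/Hi, p/Mid.
{U/d/In/A} → row (3,6) (3,6) (6,4) (6,4) (0,8) (1,0)
{U/d/In/C} → row (3,6) (3,6) (6,4) (6,4) (4,3) (4,3)
{U/d/Out/A} → row (3,6) (3,6) (7,6) (7,6) (0,8) (1,0)
{U/d/Out/C} → row (3,6) (3,6) (7,6) (7,6) (4,3) (4,3)
{U/a/In/A} → row (0,2) (0,2) (6,4) (6,4) (0,8) (1,0)
{U/a/In/C} → row (0,2) (0,2) (6,4) (6,4) (4,3) (4,3)
{U/a/Out/A} → row (0,2) (0,2) (7,6) (7,6) (0,8) (1,0)
{U/a/Out/C} → row (0,2) (0,2) (7,6) (7,6) (4,3) (4,3)
{D/d/In/A, D/d/In/C, D/d/Out/A, D/d/Out/C, D/a/In/A, D/a/In/C, D/a/Out/A, D/a/Out/C} → row (5,6) (5,6) (5,6) (5,6) (5,6) (5,6)
That's 9 distinct rows out of 16 strategies.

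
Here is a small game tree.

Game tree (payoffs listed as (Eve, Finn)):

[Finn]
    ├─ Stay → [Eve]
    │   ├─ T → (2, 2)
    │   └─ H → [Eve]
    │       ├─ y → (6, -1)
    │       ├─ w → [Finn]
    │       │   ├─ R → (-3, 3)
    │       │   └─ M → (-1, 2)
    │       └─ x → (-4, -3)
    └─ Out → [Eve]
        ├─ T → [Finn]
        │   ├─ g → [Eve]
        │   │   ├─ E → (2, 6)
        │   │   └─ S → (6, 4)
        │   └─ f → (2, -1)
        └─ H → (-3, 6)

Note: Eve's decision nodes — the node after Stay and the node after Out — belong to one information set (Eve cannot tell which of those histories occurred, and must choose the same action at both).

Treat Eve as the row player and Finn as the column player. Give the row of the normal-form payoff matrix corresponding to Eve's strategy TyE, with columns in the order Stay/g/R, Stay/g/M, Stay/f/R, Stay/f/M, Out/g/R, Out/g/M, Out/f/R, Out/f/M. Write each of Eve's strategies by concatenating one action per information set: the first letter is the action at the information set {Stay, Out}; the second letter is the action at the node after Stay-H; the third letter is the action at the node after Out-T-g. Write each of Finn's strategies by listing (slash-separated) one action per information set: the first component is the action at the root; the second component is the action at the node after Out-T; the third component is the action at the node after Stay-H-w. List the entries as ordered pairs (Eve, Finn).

(2,2) (2,2) (2,2) (2,2) (2,6) (2,6) (2,-1) (2,-1)

vs Stay/g/R: Finn plays Stay → Eve plays T at [Stay] → (2, 2)
vs Stay/g/M: Finn plays Stay → Eve plays T at [Stay] → (2, 2)
vs Stay/f/R: Finn plays Stay → Eve plays T at [Stay] → (2, 2)
vs Stay/f/M: Finn plays Stay → Eve plays T at [Stay] → (2, 2)
vs Out/g/R: Finn plays Out → Eve plays T at [Out] → Finn plays g at [Out-T] → Eve plays E at [Out-T-g] → (2, 6)
vs Out/g/M: Finn plays Out → Eve plays T at [Out] → Finn plays g at [Out-T] → Eve plays E at [Out-T-g] → (2, 6)
vs Out/f/R: Finn plays Out → Eve plays T at [Out] → Finn plays f at [Out-T] → (2, -1)
vs Out/f/M: Finn plays Out → Eve plays T at [Out] → Finn plays f at [Out-T] → (2, -1)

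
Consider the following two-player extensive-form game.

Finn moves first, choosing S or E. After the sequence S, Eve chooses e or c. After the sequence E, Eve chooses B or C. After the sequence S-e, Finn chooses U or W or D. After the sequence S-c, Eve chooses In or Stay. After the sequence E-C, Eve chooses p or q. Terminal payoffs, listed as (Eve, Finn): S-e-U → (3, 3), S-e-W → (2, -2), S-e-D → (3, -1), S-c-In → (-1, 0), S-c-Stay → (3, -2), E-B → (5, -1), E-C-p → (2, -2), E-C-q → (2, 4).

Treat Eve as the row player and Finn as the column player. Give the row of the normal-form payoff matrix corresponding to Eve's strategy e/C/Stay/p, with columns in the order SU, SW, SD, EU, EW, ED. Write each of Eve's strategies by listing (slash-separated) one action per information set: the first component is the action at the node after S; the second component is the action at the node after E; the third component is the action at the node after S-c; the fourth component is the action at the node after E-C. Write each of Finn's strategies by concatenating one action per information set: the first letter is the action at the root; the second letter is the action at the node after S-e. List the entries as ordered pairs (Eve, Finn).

vs SU: Finn plays S → Eve plays e at [S] → Finn plays U at [S-e] → (3, 3)
vs SW: Finn plays S → Eve plays e at [S] → Finn plays W at [S-e] → (2, -2)
vs SD: Finn plays S → Eve plays e at [S] → Finn plays D at [S-e] → (3, -1)
vs EU: Finn plays E → Eve plays C at [E] → Eve plays p at [E-C] → (2, -2)
vs EW: Finn plays E → Eve plays C at [E] → Eve plays p at [E-C] → (2, -2)
vs ED: Finn plays E → Eve plays C at [E] → Eve plays p at [E-C] → (2, -2)

(3,3) (2,-2) (3,-1) (2,-2) (2,-2) (2,-2)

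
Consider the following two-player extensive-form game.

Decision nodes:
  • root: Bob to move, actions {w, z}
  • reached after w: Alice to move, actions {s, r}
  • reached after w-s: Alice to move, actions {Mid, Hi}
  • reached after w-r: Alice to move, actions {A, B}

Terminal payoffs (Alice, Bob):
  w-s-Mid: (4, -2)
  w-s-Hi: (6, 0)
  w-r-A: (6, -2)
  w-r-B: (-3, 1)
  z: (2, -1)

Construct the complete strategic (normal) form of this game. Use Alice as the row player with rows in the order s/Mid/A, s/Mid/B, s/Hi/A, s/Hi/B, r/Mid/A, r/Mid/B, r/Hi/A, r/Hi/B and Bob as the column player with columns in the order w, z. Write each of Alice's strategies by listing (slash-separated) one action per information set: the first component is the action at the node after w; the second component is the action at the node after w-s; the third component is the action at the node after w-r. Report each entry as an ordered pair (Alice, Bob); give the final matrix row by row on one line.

s/Mid/A: (4,-2) (2,-1) | s/Mid/B: (4,-2) (2,-1) | s/Hi/A: (6,0) (2,-1) | s/Hi/B: (6,0) (2,-1) | r/Mid/A: (6,-2) (2,-1) | r/Mid/B: (-3,1) (2,-1) | r/Hi/A: (6,-2) (2,-1) | r/Hi/B: (-3,1) (2,-1)

Row s/Mid/A: w→(4,-2), z→(2,-1)
Row s/Mid/B: w→(4,-2), z→(2,-1)
Row s/Hi/A: w→(6,0), z→(2,-1)
Row s/Hi/B: w→(6,0), z→(2,-1)
Row r/Mid/A: w→(6,-2), z→(2,-1)
Row r/Mid/B: w→(-3,1), z→(2,-1)
Row r/Hi/A: w→(6,-2), z→(2,-1)
Row r/Hi/B: w→(-3,1), z→(2,-1)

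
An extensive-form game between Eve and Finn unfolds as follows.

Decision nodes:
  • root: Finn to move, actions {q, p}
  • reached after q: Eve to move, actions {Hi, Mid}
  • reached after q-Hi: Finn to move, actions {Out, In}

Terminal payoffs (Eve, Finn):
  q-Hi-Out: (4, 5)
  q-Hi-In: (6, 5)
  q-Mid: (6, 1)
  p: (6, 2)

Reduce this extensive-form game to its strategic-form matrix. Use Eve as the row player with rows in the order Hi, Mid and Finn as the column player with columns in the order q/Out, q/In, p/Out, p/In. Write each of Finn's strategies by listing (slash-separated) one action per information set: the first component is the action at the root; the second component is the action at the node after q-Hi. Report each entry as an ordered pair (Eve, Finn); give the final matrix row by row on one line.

Row Hi: q/Out→(4,5), q/In→(6,5), p/Out→(6,2), p/In→(6,2)
Row Mid: q/Out→(6,1), q/In→(6,1), p/Out→(6,2), p/In→(6,2)

Hi: (4,5) (6,5) (6,2) (6,2) | Mid: (6,1) (6,1) (6,2) (6,2)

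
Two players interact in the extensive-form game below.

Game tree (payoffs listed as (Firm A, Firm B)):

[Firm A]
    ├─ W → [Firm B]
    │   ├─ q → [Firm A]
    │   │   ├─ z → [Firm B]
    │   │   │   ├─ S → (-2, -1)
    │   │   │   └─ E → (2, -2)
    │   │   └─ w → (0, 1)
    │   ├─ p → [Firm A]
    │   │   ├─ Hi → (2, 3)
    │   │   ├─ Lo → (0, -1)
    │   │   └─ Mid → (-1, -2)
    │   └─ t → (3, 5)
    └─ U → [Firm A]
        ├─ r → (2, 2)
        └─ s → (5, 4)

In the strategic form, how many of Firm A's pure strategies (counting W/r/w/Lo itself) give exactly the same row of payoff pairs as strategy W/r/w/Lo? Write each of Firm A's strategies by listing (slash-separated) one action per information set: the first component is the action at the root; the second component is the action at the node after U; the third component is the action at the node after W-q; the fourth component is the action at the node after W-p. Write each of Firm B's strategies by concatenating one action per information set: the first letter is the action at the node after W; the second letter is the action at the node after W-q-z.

Row for W/r/w/Lo (columns qS, qE, pS, pE, tS, tE): (0,1) (0,1) (0,-1) (0,-1) (3,5) (3,5).
Under W/r/w/Lo, Firm A's choice at the node after U can never be reached regardless of what Firm B does, so varying those choices leaves every outcome unchanged.
Holding the reachable choices fixed and varying the unreachable one freely already gives 2 equivalent strategies.
No other strategy reproduces this row, so those 2 are the full class: W/r/w/Lo, W/s/w/Lo.

2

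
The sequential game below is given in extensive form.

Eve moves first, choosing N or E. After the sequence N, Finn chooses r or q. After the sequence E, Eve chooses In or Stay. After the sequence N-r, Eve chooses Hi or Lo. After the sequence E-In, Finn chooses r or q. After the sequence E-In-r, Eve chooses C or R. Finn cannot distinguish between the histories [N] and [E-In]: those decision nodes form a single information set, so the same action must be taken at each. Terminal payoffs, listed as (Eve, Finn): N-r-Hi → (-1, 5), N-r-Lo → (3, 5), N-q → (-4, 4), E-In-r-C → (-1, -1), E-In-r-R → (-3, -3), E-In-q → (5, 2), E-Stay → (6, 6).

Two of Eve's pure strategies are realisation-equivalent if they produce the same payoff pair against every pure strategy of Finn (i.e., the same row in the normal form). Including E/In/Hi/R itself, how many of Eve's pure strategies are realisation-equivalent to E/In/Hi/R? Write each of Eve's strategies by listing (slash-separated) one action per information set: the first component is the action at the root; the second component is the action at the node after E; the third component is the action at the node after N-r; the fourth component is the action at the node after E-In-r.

2

Row for E/In/Hi/R (columns r, q): (-3,-3) (5,2).
Under E/In/Hi/R, Eve's choice at the node after N-r can never be reached regardless of what Finn does, so varying those choices leaves every outcome unchanged.
Holding the reachable choices fixed and varying the unreachable one freely already gives 2 equivalent strategies.
No other strategy reproduces this row, so those 2 are the full class: E/In/Hi/R, E/In/Lo/R.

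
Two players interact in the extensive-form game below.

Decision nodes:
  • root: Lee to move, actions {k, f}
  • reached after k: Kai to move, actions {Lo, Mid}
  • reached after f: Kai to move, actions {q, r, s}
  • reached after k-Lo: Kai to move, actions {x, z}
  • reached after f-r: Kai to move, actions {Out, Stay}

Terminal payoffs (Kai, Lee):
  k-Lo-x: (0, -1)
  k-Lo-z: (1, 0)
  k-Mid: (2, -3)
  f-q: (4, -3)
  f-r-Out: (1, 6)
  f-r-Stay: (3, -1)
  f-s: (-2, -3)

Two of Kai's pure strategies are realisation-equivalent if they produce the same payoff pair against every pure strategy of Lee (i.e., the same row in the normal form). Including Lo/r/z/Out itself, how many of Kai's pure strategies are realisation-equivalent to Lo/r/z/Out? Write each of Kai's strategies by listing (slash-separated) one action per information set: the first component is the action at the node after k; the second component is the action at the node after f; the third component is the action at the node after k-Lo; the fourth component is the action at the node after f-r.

Row for Lo/r/z/Out (columns k, f): (1,0) (1,6).
Every one of Kai's information sets is on the play path for some reply by Lee when Kai follows Lo/r/z/Out.
Changing the action at any of them therefore changes at least one column, so only Lo/r/z/Out itself gives this row.

1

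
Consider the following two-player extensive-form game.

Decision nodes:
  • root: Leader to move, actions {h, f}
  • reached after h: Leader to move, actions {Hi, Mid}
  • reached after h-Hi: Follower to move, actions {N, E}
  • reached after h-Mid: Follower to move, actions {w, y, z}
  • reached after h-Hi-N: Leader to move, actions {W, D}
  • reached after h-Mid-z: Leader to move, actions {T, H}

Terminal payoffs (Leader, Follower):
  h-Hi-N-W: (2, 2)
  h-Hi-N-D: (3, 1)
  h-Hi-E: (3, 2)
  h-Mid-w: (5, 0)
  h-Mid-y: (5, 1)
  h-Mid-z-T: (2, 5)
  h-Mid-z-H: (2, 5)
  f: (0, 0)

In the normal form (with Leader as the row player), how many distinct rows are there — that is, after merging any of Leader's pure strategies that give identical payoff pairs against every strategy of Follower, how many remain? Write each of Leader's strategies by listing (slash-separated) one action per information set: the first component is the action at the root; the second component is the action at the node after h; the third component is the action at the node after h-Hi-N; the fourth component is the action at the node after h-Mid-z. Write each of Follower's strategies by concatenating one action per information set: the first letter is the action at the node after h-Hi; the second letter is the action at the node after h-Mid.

Leader has 16 pure strategies: h/Hi/W/T, h/Hi/W/H, h/Hi/D/T, h/Hi/D/H, h/Mid/W/T, h/Mid/W/H, h/Mid/D/T, h/Mid/D/H, f/Hi/W/T, f/Hi/W/H, f/Hi/D/T, f/Hi/D/H, f/Mid/W/T, f/Mid/W/H, f/Mid/D/T, f/Mid/D/H. Columns: Nw, Ny, Nz, Ew, Ey, Ez.
{h/Hi/W/T, h/Hi/W/H} → row (2,2) (2,2) (2,2) (3,2) (3,2) (3,2)
{h/Hi/D/T, h/Hi/D/H} → row (3,1) (3,1) (3,1) (3,2) (3,2) (3,2)
{h/Mid/W/T, h/Mid/W/H, h/Mid/D/T, h/Mid/D/H} → row (5,0) (5,1) (2,5) (5,0) (5,1) (2,5)
{f/Hi/W/T, f/Hi/W/H, f/Hi/D/T, f/Hi/D/H, f/Mid/W/T, f/Mid/W/H, f/Mid/D/T, f/Mid/D/H} → row (0,0) (0,0) (0,0) (0,0) (0,0) (0,0)
That's 4 distinct rows out of 16 strategies.

4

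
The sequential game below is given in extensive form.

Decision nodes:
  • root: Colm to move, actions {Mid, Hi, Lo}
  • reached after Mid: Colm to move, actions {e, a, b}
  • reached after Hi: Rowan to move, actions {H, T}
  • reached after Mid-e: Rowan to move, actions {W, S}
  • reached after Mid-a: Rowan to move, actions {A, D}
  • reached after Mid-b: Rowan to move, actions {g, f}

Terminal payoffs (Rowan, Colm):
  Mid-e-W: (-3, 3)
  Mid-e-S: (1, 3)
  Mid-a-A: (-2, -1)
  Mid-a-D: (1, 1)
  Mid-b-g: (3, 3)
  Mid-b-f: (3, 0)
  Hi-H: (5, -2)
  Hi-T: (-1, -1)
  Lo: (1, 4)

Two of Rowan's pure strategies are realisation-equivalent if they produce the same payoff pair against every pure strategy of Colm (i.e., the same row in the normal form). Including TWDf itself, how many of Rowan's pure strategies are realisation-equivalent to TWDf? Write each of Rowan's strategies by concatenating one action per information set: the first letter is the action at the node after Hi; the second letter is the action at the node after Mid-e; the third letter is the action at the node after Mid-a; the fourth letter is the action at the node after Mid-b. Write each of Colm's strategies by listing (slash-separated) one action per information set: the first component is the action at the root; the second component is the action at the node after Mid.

Row for TWDf (columns Mid/e, Mid/a, Mid/b, Hi/e, Hi/a, Hi/b, Lo/e, Lo/a, Lo/b): (-3,3) (1,1) (3,0) (-1,-1) (-1,-1) (-1,-1) (1,4) (1,4) (1,4).
Every one of Rowan's information sets is on the play path for some reply by Colm when Rowan follows TWDf.
Changing the action at any of them therefore changes at least one column, so only TWDf itself gives this row.

1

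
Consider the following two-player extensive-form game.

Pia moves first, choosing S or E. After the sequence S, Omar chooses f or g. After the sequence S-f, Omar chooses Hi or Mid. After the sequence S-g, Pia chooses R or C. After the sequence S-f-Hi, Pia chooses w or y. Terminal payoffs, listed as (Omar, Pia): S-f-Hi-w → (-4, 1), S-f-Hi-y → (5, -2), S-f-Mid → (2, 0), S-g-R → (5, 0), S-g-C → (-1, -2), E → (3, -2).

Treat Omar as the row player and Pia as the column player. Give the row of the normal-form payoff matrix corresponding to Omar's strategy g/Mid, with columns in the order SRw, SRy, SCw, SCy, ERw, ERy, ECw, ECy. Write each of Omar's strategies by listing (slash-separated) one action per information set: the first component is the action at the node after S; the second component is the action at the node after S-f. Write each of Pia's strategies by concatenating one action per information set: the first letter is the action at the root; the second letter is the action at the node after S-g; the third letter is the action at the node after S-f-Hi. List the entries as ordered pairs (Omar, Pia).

(5,0) (5,0) (-1,-2) (-1,-2) (3,-2) (3,-2) (3,-2) (3,-2)

vs SRw: Pia plays S → Omar plays g at [S] → Pia plays R at [S-g] → (5, 0)
vs SRy: Pia plays S → Omar plays g at [S] → Pia plays R at [S-g] → (5, 0)
vs SCw: Pia plays S → Omar plays g at [S] → Pia plays C at [S-g] → (-1, -2)
vs SCy: Pia plays S → Omar plays g at [S] → Pia plays C at [S-g] → (-1, -2)
vs ERw: Pia plays E → (3, -2)
vs ERy: Pia plays E → (3, -2)
vs ECw: Pia plays E → (3, -2)
vs ECy: Pia plays E → (3, -2)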